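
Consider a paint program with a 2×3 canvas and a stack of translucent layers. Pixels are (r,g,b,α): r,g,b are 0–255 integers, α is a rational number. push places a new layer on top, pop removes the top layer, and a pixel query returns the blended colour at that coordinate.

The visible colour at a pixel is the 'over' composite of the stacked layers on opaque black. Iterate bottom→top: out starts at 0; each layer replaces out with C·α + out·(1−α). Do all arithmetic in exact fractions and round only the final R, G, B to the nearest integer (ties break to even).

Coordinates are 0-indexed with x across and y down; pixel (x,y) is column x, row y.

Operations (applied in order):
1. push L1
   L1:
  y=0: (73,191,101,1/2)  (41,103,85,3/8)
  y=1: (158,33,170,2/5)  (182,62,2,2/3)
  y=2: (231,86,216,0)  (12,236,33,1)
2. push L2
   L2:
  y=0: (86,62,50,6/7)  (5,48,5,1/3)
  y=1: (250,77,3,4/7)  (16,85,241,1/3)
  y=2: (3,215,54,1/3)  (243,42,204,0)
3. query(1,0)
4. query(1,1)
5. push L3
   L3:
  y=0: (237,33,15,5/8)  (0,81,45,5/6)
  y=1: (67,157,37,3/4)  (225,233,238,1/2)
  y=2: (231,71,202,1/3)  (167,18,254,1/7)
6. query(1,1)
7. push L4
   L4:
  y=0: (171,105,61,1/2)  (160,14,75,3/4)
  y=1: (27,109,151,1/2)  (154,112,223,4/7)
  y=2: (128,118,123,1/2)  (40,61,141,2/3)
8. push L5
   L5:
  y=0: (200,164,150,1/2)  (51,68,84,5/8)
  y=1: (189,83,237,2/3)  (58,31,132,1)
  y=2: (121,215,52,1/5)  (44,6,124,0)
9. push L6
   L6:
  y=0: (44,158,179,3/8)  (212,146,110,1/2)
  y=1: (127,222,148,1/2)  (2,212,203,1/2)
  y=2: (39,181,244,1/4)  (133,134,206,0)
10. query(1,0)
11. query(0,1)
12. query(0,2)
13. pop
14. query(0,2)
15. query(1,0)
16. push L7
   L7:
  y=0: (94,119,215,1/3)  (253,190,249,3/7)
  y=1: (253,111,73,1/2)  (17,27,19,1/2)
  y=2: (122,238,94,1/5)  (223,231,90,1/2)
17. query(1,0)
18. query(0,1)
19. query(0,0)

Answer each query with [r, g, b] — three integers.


query (1,0) [L1,L2] — begin 0,0,0
L1 α=3/8: [123/8, 309/8, 255/8]
L2 α=1/3: [143/12, 167/4, 275/12]
→ [12, 42, 23]

query (1,1) [L1,L2] — begin 0,0,0
L1 α=2/3: [364/3, 124/3, 4/3]
L2 α=1/3: [776/9, 503/9, 731/9]
= [86, 56, 81]

(1,1) stack=L1,L2,L3; from [0,0,0]:
+L1 (α=2/3) → [364/3, 124/3, 4/3]
+L2 (α=1/3) → [776/9, 503/9, 731/9]
+L3 (α=1/2) → [2801/18, 1300/9, 2873/18]
rounded: [156, 144, 160]

at x=1,y=0 over L1,L2,L3,L4,L5,L6:
after L1 α=3/8: [123/8, 309/8, 255/8]
after L2 α=1/3: [143/12, 167/4, 275/12]
after L3 α=5/6: [143/72, 1787/24, 2975/72]
after L4 α=3/4: [34703/288, 2795/96, 19175/288]
after L5 α=5/8: [59183/768, 13675/256, 59495/768]
after L6 α=1/2: [221999/1536, 51051/512, 143975/1536]
rounded: [145, 100, 94]

query (0,1) [L1,L2,L3,L4,L5,L6] — begin 0,0,0
after L1 α=2/5: [316/5, 66/5, 68]
after L2 α=4/7: [5948/35, 1738/35, 216/7]
after L3 α=3/4: [12983/140, 18223/140, 993/28]
after L4 α=1/2: [16763/280, 33483/280, 5221/56]
after L5 α=2/3: [122603/840, 79963/840, 31765/168]
after L6 α=1/2: [229283/1680, 266443/1680, 56629/336]
= [136, 159, 169]

at x=0,y=2 over L1,L2,L3,L4,L5,L6:
+L1 (α=0) → [0, 0, 0]
+L2 (α=1/3) → [1, 215/3, 18]
+L3 (α=1/3) → [233/3, 643/9, 238/3]
+L4 (α=1/2) → [617/6, 1705/18, 607/6]
+L5 (α=1/5) → [1597/15, 1069/9, 274/3]
+L6 (α=1/4) → [448/5, 403/3, 259/2]
rounded: [90, 134, 130]

(0,2) stack=L1,L2,L3,L4,L5; from [0,0,0]:
after L1 α=0: [0, 0, 0]
after L2 α=1/3: [1, 215/3, 18]
after L3 α=1/3: [233/3, 643/9, 238/3]
after L4 α=1/2: [617/6, 1705/18, 607/6]
after L5 α=1/5: [1597/15, 1069/9, 274/3]
= [106, 119, 91]

query (1,0) [L1,L2,L3,L4,L5] — begin 0,0,0
after L1 α=3/8: [123/8, 309/8, 255/8]
after L2 α=1/3: [143/12, 167/4, 275/12]
after L3 α=5/6: [143/72, 1787/24, 2975/72]
after L4 α=3/4: [34703/288, 2795/96, 19175/288]
after L5 α=5/8: [59183/768, 13675/256, 59495/768]
rounded: [77, 53, 77]

(1,0) stack=L1,L2,L3,L4,L5,L7; from [0,0,0]:
+L1 (α=3/8) → [123/8, 309/8, 255/8]
+L2 (α=1/3) → [143/12, 167/4, 275/12]
+L3 (α=5/6) → [143/72, 1787/24, 2975/72]
+L4 (α=3/4) → [34703/288, 2795/96, 19175/288]
+L5 (α=5/8) → [59183/768, 13675/256, 59495/768]
+L7 (α=3/7) → [29273/192, 7165/64, 202919/1344]
= [152, 112, 151]

(0,1) stack=L1,L2,L3,L4,L5,L7; from [0,0,0]:
L1 α=2/5: [316/5, 66/5, 68]
L2 α=4/7: [5948/35, 1738/35, 216/7]
L3 α=3/4: [12983/140, 18223/140, 993/28]
L4 α=1/2: [16763/280, 33483/280, 5221/56]
L5 α=2/3: [122603/840, 79963/840, 31765/168]
L7 α=1/2: [335123/1680, 173203/1680, 44029/336]
rounded: [199, 103, 131]

at x=0,y=0 over L1,L2,L3,L4,L5,L7:
+L1 (α=1/2) → [73/2, 191/2, 101/2]
+L2 (α=6/7) → [1105/14, 935/14, 701/14]
+L3 (α=5/8) → [19905/112, 5115/112, 3153/112]
+L4 (α=1/2) → [39057/224, 16875/224, 9985/224]
+L5 (α=1/2) → [83857/448, 53611/448, 43585/448]
+L7 (α=1/3) → [34971/224, 80267/672, 91745/672]
= [156, 119, 137]


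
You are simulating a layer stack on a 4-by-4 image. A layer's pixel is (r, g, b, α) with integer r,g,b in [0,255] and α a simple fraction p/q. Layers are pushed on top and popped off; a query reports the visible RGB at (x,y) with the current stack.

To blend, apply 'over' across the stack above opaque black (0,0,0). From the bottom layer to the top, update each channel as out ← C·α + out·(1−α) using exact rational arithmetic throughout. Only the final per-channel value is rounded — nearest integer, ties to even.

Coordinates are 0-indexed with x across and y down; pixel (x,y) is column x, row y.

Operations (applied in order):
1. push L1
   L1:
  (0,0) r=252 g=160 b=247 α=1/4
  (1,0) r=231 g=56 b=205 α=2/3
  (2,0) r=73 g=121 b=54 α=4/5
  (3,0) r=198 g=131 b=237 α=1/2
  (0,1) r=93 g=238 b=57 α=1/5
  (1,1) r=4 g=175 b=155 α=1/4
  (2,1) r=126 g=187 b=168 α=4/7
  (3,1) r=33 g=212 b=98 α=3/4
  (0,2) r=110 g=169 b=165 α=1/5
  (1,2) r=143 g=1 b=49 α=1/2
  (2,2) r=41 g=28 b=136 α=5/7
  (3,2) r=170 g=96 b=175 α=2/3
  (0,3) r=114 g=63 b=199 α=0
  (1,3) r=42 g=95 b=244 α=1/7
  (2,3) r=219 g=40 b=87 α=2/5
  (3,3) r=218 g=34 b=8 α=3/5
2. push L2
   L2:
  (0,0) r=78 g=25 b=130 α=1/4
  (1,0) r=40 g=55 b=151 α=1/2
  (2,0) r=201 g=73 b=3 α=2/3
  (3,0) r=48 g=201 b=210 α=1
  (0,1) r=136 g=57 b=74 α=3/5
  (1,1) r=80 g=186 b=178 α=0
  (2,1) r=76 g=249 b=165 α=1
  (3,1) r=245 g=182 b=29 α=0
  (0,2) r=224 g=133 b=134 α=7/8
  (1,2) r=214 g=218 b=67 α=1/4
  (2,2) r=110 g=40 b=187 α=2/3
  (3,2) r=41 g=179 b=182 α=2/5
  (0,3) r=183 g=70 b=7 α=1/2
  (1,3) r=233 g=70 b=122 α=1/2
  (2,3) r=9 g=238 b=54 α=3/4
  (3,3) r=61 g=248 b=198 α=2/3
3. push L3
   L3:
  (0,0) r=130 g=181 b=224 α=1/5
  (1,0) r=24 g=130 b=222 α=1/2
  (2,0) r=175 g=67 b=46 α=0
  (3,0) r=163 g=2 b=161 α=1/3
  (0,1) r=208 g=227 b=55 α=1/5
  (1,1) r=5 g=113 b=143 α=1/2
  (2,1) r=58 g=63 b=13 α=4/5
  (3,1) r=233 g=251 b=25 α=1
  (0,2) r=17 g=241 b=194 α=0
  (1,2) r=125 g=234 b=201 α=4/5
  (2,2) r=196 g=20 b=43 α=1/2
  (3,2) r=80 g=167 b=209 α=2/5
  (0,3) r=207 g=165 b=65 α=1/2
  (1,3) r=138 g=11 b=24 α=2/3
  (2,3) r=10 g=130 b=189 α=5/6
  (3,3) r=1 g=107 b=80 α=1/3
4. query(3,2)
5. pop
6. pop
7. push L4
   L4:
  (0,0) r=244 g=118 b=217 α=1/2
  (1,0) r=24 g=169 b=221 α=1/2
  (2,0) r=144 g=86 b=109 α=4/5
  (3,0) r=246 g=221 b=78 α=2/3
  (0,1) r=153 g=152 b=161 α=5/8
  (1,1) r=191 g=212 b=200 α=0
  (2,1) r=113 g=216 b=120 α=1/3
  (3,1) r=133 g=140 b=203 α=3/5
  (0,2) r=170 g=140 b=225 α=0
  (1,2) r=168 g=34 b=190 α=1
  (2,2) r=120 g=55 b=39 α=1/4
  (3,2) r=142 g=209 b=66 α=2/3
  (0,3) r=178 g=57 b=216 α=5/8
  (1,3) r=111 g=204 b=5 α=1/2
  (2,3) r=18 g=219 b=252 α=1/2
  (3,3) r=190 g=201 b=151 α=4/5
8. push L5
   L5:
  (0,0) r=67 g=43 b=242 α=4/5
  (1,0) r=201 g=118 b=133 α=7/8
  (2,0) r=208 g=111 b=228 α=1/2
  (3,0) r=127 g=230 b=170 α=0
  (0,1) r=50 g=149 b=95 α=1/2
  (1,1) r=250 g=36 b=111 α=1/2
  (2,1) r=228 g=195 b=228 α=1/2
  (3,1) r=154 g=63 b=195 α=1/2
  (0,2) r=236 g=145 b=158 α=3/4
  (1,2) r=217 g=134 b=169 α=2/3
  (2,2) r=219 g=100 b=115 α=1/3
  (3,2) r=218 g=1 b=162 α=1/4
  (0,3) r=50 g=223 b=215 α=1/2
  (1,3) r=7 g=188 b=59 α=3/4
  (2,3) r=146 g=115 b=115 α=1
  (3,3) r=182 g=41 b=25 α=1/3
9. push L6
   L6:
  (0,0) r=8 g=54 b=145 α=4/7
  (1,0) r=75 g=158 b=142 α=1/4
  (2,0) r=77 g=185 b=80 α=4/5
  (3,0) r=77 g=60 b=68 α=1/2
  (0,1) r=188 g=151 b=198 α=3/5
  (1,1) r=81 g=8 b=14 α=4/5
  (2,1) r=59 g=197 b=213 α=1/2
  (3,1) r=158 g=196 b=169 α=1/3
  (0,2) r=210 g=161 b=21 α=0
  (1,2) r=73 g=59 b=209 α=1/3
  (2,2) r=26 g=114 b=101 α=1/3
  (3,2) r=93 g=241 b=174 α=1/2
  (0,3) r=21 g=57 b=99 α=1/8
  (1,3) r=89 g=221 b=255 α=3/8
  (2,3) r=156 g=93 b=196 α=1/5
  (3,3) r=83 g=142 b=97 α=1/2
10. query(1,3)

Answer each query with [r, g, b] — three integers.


at x=3,y=2 over L1,L2,L3:
after L1 α=2/3: [340/3, 64, 350/3]
after L2 α=2/5: [422/5, 110, 714/5]
after L3 α=2/5: [2066/25, 664/5, 4232/25]
= [83, 133, 169]

(1,3) stack=L1,L4,L5,L6; from [0,0,0]:
after L1 α=1/7: [6, 95/7, 244/7]
after L4 α=1/2: [117/2, 1523/14, 279/14]
after L5 α=3/4: [159/8, 9419/56, 2757/56]
after L6 α=3/8: [2931/64, 84223/448, 56625/448]
→ [46, 188, 126]


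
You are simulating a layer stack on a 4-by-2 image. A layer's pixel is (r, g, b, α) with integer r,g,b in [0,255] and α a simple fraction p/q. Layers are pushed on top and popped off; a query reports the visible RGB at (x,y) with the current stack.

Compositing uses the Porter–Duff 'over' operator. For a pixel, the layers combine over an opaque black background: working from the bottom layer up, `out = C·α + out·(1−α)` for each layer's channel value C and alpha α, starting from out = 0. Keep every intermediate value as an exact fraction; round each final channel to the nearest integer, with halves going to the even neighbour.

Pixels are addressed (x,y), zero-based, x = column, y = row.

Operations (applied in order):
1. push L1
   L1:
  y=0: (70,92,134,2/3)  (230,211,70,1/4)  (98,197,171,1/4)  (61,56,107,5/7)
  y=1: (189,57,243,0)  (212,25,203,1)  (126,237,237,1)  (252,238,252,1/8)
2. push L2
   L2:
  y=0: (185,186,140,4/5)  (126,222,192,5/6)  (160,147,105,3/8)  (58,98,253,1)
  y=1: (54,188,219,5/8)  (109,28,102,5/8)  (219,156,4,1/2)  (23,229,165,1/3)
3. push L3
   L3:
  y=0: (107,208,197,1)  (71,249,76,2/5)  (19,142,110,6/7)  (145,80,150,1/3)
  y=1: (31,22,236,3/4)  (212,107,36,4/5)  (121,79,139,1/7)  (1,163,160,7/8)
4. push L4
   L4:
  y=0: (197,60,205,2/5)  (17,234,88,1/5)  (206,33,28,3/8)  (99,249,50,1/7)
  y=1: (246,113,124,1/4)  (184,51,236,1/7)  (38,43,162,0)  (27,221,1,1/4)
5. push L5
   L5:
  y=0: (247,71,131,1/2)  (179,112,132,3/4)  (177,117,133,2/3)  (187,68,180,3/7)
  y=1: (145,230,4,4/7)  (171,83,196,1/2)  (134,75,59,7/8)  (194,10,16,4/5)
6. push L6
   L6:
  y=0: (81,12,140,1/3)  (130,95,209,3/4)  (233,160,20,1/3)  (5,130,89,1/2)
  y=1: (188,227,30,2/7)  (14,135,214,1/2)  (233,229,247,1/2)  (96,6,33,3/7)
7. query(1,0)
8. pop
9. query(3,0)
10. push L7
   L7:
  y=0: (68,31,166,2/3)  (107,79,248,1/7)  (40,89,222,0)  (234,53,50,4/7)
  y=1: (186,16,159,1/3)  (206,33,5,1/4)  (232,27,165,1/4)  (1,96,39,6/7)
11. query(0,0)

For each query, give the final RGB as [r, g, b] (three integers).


(1,0) stack=L1,L2,L3,L4,L5,L6; from [0,0,0]:
L1 α=1/4: [115/2, 211/4, 35/2]
L2 α=5/6: [1375/12, 4651/24, 1955/12]
L3 α=2/5: [1943/20, 1727/8, 2563/20]
L4 α=1/5: [2028/25, 439/2, 3003/25]
L5 α=3/4: [15453/100, 1111/8, 12903/100]
L6 α=3/4: [54453/400, 3391/32, 75603/400]
= [136, 106, 189]

query (3,0) [L1,L2,L3,L4,L5] — begin 0,0,0
+L1 (α=5/7) → [305/7, 40, 535/7]
+L2 (α=1) → [58, 98, 253]
+L3 (α=1/3) → [87, 92, 656/3]
+L4 (α=1/7) → [621/7, 801/7, 1362/7]
+L5 (α=3/7) → [6411/49, 4632/49, 9228/49]
= [131, 95, 188]

query (0,0) [L1,L2,L3,L4,L5,L7] — begin 0,0,0
after L1 α=2/3: [140/3, 184/3, 268/3]
after L2 α=4/5: [472/3, 2416/15, 1948/15]
after L3 α=1: [107, 208, 197]
after L4 α=2/5: [143, 744/5, 1001/5]
after L5 α=1/2: [195, 1099/10, 828/5]
after L7 α=2/3: [331/3, 573/10, 2488/15]
= [110, 57, 166]


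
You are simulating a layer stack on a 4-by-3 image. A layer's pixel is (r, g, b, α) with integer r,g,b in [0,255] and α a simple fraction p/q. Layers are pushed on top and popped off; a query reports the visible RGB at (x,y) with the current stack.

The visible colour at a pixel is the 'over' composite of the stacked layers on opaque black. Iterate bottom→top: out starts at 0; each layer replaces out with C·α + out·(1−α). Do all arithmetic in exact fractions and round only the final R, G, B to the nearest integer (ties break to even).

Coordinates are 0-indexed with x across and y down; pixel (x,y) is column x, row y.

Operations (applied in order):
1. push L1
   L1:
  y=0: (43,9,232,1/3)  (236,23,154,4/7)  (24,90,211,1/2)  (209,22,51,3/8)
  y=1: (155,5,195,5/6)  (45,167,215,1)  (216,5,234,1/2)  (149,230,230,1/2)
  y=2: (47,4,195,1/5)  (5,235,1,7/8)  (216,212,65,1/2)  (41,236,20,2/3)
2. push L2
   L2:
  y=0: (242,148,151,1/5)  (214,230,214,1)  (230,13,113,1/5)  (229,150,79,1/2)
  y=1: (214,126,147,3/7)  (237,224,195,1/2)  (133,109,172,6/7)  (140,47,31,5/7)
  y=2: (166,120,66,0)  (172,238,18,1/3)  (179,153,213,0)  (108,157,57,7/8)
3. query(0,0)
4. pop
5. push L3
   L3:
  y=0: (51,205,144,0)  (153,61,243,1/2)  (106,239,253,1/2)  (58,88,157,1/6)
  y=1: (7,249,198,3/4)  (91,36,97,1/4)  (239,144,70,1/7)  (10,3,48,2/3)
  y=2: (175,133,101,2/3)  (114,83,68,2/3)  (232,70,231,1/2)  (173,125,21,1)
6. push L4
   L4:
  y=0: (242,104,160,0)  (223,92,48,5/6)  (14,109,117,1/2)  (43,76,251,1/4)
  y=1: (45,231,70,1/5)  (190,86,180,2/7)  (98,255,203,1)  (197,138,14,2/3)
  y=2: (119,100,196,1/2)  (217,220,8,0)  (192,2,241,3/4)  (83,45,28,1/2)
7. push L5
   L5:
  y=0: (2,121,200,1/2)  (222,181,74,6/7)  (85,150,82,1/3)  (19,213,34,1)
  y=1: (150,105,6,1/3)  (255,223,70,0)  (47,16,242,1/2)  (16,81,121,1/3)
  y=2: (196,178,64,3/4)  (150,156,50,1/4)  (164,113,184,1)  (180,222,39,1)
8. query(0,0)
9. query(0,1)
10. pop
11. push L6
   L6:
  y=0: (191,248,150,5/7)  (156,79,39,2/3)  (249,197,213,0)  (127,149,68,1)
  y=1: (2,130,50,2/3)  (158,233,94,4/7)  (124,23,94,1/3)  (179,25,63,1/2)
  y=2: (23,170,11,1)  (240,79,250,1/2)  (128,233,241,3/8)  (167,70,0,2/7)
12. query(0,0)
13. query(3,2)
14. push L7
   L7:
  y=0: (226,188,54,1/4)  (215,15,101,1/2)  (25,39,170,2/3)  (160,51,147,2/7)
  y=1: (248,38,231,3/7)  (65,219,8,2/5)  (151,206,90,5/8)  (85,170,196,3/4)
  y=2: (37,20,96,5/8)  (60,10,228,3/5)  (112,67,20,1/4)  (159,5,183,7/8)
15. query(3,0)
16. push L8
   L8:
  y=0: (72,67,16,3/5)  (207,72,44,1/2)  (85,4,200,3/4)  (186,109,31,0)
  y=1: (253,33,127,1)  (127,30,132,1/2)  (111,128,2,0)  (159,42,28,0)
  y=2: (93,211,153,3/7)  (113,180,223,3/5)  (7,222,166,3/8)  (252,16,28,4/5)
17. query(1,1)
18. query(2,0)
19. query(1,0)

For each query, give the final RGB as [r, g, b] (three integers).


(0,0) stack=L1,L2; from [0,0,0]:
+L1 (α=1/3) → [43/3, 3, 232/3]
+L2 (α=1/5) → [898/15, 32, 1381/15]
→ [60, 32, 92]

at x=0,y=0 over L1,L3,L4,L5:
L1 α=1/3: [43/3, 3, 232/3]
L3 α=0: [43/3, 3, 232/3]
L4 α=0: [43/3, 3, 232/3]
L5 α=1/2: [49/6, 62, 416/3]
→ [8, 62, 139]

query (0,1) [L1,L3,L4,L5] — begin 0,0,0
+L1 (α=5/6) → [775/6, 25/6, 325/2]
+L3 (α=3/4) → [901/24, 4507/24, 1513/8]
+L4 (α=1/5) → [1171/30, 5893/30, 1653/10]
+L5 (α=1/3) → [3421/45, 7468/45, 561/5]
→ [76, 166, 112]

query (0,0) [L1,L3,L4,L6] — begin 0,0,0
after L1 α=1/3: [43/3, 3, 232/3]
after L3 α=0: [43/3, 3, 232/3]
after L4 α=0: [43/3, 3, 232/3]
after L6 α=5/7: [2951/21, 178, 2714/21]
rounded: [141, 178, 129]

(3,2) stack=L1,L3,L4,L6; from [0,0,0]:
L1 α=2/3: [82/3, 472/3, 40/3]
L3 α=1: [173, 125, 21]
L4 α=1/2: [128, 85, 49/2]
L6 α=2/7: [974/7, 565/7, 35/2]
→ [139, 81, 18]

(3,0) stack=L1,L3,L4,L6,L7; from [0,0,0]:
L1 α=3/8: [627/8, 33/4, 153/8]
L3 α=1/6: [3599/48, 517/24, 2021/48]
L4 α=1/4: [4287/64, 1125/32, 6037/64]
L6 α=1: [127, 149, 68]
L7 α=2/7: [955/7, 121, 634/7]
= [136, 121, 91]

at x=1,y=1 over L1,L3,L4,L6,L7,L8:
L1 α=1: [45, 167, 215]
L3 α=1/4: [113/2, 537/4, 371/2]
L4 α=2/7: [1325/14, 3373/28, 2575/14]
L6 α=4/7: [12823/98, 36215/196, 12989/98]
L7 α=2/5: [51209/490, 194493/980, 8107/98]
L8 α=1/2: [113439/980, 223893/1960, 21043/196]
→ [116, 114, 107]

query (2,0) [L1,L3,L4,L6,L7,L8] — begin 0,0,0
after L1 α=1/2: [12, 45, 211/2]
after L3 α=1/2: [59, 142, 717/4]
after L4 α=1/2: [73/2, 251/2, 1185/8]
after L6 α=0: [73/2, 251/2, 1185/8]
after L7 α=2/3: [173/6, 407/6, 3905/24]
after L8 α=3/4: [1703/24, 479/24, 18305/96]
rounded: [71, 20, 191]

at x=1,y=0 over L1,L3,L4,L6,L7,L8:
+L1 (α=4/7) → [944/7, 92/7, 88]
+L3 (α=1/2) → [2015/14, 519/14, 331/2]
+L4 (α=5/6) → [5875/28, 6959/84, 811/12]
+L6 (α=2/3) → [14611/84, 20231/252, 1747/36]
+L7 (α=1/2) → [32671/168, 24011/504, 5383/72]
+L8 (α=1/2) → [67447/336, 60299/1008, 8551/144]
rounded: [201, 60, 59]


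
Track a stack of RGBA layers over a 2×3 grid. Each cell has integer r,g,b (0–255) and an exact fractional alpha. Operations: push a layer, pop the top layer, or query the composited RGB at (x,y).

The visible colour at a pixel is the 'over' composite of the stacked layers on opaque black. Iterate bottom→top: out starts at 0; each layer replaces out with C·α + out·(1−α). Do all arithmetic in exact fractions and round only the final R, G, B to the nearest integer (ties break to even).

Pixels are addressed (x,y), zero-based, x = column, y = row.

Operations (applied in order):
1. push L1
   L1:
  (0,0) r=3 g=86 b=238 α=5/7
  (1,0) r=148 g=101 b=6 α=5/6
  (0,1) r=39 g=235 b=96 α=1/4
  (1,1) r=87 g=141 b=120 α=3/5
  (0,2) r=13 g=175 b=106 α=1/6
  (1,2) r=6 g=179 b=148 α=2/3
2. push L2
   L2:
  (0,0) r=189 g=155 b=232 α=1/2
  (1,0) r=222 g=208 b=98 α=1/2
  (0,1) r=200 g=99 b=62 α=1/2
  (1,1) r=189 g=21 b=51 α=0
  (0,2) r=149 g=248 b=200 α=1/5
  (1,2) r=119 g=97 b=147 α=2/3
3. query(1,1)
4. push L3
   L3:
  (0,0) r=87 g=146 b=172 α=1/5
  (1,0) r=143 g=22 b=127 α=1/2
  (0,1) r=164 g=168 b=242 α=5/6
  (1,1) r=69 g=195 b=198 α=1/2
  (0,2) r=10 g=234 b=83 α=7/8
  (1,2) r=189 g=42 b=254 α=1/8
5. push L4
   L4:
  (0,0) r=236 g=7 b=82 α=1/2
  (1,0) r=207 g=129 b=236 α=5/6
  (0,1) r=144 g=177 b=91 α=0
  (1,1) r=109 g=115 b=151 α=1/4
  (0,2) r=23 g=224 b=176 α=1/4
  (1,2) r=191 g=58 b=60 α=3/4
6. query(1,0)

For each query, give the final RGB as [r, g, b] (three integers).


query (1,1) [L1,L2] — begin 0,0,0
L1 α=3/5: [261/5, 423/5, 72]
L2 α=0: [261/5, 423/5, 72]
→ [52, 85, 72]

query (1,0) [L1,L2,L3,L4] — begin 0,0,0
+L1 (α=5/6) → [370/3, 505/6, 5]
+L2 (α=1/2) → [518/3, 1753/12, 103/2]
+L3 (α=1/2) → [947/6, 2017/24, 357/4]
+L4 (α=5/6) → [7157/36, 17497/144, 5077/24]
→ [199, 122, 212]


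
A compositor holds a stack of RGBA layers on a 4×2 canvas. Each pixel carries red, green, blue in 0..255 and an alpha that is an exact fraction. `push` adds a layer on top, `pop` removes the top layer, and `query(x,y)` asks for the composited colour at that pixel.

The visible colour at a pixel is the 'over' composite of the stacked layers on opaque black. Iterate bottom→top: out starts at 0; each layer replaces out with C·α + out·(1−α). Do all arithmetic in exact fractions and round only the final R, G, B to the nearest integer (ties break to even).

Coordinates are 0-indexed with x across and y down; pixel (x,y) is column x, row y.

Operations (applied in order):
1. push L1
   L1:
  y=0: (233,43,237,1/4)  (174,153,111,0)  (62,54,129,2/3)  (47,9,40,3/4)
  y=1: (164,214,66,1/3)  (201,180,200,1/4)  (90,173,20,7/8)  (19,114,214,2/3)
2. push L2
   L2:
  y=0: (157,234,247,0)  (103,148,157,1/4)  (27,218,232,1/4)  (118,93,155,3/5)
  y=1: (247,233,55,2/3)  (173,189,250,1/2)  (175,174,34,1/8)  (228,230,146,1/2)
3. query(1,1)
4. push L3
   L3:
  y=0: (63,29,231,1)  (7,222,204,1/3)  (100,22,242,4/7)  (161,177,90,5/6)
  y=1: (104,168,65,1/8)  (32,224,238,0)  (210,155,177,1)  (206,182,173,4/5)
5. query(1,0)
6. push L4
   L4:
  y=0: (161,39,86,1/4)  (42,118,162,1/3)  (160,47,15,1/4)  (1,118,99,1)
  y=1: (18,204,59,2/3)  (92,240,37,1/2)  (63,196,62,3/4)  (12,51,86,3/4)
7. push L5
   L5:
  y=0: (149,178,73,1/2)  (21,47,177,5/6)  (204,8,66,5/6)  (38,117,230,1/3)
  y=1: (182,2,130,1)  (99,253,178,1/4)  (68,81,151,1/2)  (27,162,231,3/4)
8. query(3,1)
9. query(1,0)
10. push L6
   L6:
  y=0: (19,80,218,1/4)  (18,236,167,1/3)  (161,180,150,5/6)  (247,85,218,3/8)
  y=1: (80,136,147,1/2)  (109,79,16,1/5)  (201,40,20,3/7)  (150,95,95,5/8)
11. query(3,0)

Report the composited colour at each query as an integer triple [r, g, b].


(1,1) stack=L1,L2; from [0,0,0]:
after L1 α=1/4: [201/4, 45, 50]
after L2 α=1/2: [893/8, 117, 150]
rounded: [112, 117, 150]

at x=1,y=0 over L1,L2,L3:
L1 α=0: [0, 0, 0]
L2 α=1/4: [103/4, 37, 157/4]
L3 α=1/3: [39/2, 296/3, 565/6]
→ [20, 99, 94]

(3,1) stack=L1,L2,L3,L4,L5; from [0,0,0]:
after L1 α=2/3: [38/3, 76, 428/3]
after L2 α=1/2: [361/3, 153, 433/3]
after L3 α=4/5: [2833/15, 881/5, 2509/15]
after L4 α=3/4: [3373/60, 823/10, 6379/60]
after L5 α=3/4: [8233/240, 5683/40, 47959/240]
rounded: [34, 142, 200]

at x=1,y=0 over L1,L2,L3,L4,L5:
L1 α=0: [0, 0, 0]
L2 α=1/4: [103/4, 37, 157/4]
L3 α=1/3: [39/2, 296/3, 565/6]
L4 α=1/3: [27, 946/9, 1051/9]
L5 α=5/6: [22, 3061/54, 4508/27]
= [22, 57, 167]

at x=3,y=0 over L1,L2,L3,L4,L5,L6:
+L1 (α=3/4) → [141/4, 27/4, 30]
+L2 (α=3/5) → [849/10, 117/2, 105]
+L3 (α=5/6) → [8899/60, 629/4, 185/2]
+L4 (α=1) → [1, 118, 99]
+L5 (α=1/3) → [40/3, 353/3, 428/3]
+L6 (α=3/8) → [2423/24, 1265/12, 2051/12]
= [101, 105, 171]


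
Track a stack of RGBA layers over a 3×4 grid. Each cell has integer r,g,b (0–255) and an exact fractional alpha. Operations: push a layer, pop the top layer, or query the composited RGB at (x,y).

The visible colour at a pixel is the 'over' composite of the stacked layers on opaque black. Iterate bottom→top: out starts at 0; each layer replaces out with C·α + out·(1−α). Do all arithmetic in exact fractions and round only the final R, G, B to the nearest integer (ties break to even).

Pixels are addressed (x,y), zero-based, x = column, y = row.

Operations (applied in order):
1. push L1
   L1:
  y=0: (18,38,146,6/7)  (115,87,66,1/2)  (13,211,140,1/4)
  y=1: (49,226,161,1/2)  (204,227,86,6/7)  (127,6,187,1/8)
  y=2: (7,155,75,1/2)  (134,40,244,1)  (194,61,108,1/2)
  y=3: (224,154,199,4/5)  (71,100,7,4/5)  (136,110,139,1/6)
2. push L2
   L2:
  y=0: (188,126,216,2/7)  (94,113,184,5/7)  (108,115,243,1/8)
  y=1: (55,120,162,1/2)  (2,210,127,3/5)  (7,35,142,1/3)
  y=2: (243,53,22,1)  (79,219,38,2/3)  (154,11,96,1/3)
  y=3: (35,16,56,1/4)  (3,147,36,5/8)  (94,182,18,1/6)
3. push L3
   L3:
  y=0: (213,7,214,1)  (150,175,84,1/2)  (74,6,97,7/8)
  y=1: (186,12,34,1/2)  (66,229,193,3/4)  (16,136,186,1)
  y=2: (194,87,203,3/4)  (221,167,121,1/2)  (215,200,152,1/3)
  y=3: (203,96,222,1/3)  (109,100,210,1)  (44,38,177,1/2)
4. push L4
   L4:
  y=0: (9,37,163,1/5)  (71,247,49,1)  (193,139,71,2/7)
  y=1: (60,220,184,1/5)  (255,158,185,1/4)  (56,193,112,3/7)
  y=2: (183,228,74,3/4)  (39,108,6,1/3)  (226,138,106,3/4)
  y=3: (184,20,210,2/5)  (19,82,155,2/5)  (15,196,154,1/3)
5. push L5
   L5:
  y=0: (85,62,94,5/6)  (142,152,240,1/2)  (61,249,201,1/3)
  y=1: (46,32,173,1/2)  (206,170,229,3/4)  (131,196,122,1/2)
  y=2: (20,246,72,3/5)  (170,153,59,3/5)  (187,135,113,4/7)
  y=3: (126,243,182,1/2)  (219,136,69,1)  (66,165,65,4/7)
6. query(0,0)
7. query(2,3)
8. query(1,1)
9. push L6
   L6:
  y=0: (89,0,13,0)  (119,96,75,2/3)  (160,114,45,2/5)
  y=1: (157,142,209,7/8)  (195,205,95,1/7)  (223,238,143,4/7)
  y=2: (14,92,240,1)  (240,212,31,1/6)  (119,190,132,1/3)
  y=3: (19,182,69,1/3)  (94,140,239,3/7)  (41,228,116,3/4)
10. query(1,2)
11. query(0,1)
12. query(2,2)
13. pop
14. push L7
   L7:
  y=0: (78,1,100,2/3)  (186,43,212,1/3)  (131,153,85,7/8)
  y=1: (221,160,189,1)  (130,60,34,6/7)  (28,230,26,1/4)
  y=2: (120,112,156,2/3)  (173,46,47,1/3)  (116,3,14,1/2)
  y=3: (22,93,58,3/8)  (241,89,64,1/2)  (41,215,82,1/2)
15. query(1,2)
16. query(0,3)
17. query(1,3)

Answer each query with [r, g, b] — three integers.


at x=0,y=0 over L1,L2,L3,L4,L5:
+L1 (α=6/7) → [108/7, 228/7, 876/7]
+L2 (α=2/7) → [3172/49, 2904/49, 7404/49]
+L3 (α=1) → [213, 7, 214]
+L4 (α=1/5) → [861/5, 13, 1019/5]
+L5 (α=5/6) → [1493/15, 323/6, 1123/10]
rounded: [100, 54, 112]

query (2,3) [L1,L2,L3,L4,L5] — begin 0,0,0
L1 α=1/6: [68/3, 55/3, 139/6]
L2 α=1/6: [311/9, 821/18, 803/36]
L3 α=1/2: [707/18, 1505/36, 7175/72]
L4 α=1/3: [842/27, 5033/54, 12719/108]
L5 α=4/7: [3218/63, 16913/126, 22079/252]
→ [51, 134, 88]

(1,1) stack=L1,L2,L3,L4,L5; from [0,0,0]:
+L1 (α=6/7) → [1224/7, 1362/7, 516/7]
+L2 (α=3/5) → [498/7, 7134/35, 3699/35]
+L3 (α=3/4) → [471/7, 31179/140, 5991/35]
+L4 (α=1/4) → [1599/14, 115657/560, 6112/35]
+L5 (α=3/4) → [10251/56, 401257/2240, 30157/140]
→ [183, 179, 215]

query (1,2) [L1,L2,L3,L4,L5,L6] — begin 0,0,0
L1 α=1: [134, 40, 244]
L2 α=2/3: [292/3, 478/3, 320/3]
L3 α=1/2: [955/6, 979/6, 683/6]
L4 α=1/3: [1072/9, 1303/9, 701/9]
L5 α=3/5: [6734/45, 6737/45, 599/9]
L6 α=1/6: [4447/27, 8645/54, 1637/27]
= [165, 160, 61]

at x=0,y=1 over L1,L2,L3,L4,L5,L6:
after L1 α=1/2: [49/2, 113, 161/2]
after L2 α=1/2: [159/4, 233/2, 485/4]
after L3 α=1/2: [903/8, 257/4, 621/8]
after L4 α=1/5: [1023/10, 477/5, 989/10]
after L5 α=1/2: [1483/20, 637/10, 2719/20]
after L6 α=7/8: [23463/160, 10577/80, 31979/160]
→ [147, 132, 200]

at x=2,y=2 over L1,L2,L3,L4,L5,L6:
+L1 (α=1/2) → [97, 61/2, 54]
+L2 (α=1/3) → [116, 24, 68]
+L3 (α=1/3) → [149, 248/3, 96]
+L4 (α=3/4) → [827/4, 745/6, 207/2]
+L5 (α=4/7) → [5473/28, 1825/14, 1525/14]
+L6 (α=1/3) → [7139/42, 3155/21, 2449/21]
rounded: [170, 150, 117]

at x=1,y=2 over L1,L2,L3,L4,L5,L7:
+L1 (α=1) → [134, 40, 244]
+L2 (α=2/3) → [292/3, 478/3, 320/3]
+L3 (α=1/2) → [955/6, 979/6, 683/6]
+L4 (α=1/3) → [1072/9, 1303/9, 701/9]
+L5 (α=3/5) → [6734/45, 6737/45, 599/9]
+L7 (α=1/3) → [21253/135, 15544/135, 1621/27]
→ [157, 115, 60]

(0,3) stack=L1,L2,L3,L4,L5,L7; from [0,0,0]:
after L1 α=4/5: [896/5, 616/5, 796/5]
after L2 α=1/4: [2863/20, 482/5, 667/5]
after L3 α=1/3: [1631/10, 1444/15, 2444/15]
after L4 α=2/5: [8573/50, 1644/25, 4544/25]
after L5 α=1/2: [14873/100, 7719/50, 4547/25]
after L7 α=3/8: [16193/160, 10509/80, 5417/40]
→ [101, 131, 135]

query (1,3) [L1,L2,L3,L4,L5,L7] — begin 0,0,0
after L1 α=4/5: [284/5, 80, 28/5]
after L2 α=5/8: [927/40, 975/8, 123/5]
after L3 α=1: [109, 100, 210]
after L4 α=2/5: [73, 464/5, 188]
after L5 α=1: [219, 136, 69]
after L7 α=1/2: [230, 225/2, 133/2]
rounded: [230, 112, 66]


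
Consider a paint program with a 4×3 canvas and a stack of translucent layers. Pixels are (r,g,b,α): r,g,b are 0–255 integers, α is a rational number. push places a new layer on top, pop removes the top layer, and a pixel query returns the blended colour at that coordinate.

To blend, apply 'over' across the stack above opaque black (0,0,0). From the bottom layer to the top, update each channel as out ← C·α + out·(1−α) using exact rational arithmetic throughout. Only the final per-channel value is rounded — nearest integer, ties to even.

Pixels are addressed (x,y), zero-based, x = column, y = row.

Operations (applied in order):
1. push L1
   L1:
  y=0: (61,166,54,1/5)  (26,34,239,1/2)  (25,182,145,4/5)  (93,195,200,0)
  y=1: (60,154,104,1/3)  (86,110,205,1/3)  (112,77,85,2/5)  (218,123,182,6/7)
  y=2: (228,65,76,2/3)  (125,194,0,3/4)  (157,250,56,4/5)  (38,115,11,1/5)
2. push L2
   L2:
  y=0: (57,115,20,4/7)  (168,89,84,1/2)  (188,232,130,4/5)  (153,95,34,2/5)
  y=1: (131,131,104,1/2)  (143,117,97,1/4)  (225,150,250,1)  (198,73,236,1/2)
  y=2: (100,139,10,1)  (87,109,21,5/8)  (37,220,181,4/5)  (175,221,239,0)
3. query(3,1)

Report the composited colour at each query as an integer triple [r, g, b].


at x=3,y=1 over L1,L2:
+L1 (α=6/7) → [1308/7, 738/7, 156]
+L2 (α=1/2) → [1347/7, 1249/14, 196]
= [192, 89, 196]


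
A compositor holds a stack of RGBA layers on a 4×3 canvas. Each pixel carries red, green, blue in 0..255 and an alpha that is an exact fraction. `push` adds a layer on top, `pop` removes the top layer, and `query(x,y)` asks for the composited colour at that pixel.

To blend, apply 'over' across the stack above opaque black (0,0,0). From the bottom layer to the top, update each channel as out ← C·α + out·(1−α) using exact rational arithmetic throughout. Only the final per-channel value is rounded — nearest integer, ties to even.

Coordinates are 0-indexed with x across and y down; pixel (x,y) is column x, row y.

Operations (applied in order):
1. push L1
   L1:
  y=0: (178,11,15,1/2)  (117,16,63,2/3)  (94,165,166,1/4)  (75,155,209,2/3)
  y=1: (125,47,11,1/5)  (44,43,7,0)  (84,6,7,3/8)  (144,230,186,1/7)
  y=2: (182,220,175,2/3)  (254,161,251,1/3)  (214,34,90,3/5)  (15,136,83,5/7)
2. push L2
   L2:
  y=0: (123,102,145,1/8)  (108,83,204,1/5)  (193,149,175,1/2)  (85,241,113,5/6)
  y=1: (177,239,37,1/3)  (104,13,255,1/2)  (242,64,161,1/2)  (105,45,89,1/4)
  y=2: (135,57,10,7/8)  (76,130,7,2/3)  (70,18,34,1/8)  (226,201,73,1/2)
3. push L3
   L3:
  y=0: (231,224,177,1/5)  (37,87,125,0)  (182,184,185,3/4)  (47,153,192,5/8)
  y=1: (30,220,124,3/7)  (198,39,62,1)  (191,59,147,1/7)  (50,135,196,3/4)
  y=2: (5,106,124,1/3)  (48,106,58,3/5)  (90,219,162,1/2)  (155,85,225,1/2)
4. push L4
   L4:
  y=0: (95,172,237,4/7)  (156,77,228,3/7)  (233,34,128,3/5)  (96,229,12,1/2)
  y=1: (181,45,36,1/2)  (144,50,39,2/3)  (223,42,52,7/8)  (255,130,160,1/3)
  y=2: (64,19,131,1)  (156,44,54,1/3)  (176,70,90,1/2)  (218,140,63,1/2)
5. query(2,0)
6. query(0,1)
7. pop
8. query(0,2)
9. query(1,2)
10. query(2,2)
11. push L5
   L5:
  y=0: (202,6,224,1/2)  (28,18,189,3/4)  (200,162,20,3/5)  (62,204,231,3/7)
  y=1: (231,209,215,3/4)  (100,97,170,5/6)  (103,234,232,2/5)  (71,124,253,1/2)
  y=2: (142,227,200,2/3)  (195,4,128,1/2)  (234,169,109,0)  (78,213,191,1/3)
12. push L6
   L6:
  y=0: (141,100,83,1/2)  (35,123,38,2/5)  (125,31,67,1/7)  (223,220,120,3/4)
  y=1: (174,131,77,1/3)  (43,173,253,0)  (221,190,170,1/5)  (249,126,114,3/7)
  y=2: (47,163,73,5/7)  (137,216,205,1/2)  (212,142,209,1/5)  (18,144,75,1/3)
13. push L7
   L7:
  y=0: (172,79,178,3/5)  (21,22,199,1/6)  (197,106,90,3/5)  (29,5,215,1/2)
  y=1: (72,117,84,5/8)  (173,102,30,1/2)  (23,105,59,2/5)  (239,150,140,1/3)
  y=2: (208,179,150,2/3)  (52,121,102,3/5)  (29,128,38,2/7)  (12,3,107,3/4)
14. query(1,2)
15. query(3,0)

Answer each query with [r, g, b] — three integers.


at x=2,y=0 over L1,L2,L3,L4:
+L1 (α=1/4) → [47/2, 165/4, 83/2]
+L2 (α=1/2) → [433/4, 761/8, 433/4]
+L3 (α=3/4) → [2617/16, 5177/32, 2653/16]
+L4 (α=3/5) → [8209/40, 6809/80, 1145/8]
rounded: [205, 85, 143]

(0,1) stack=L1,L2,L3,L4; from [0,0,0]:
+L1 (α=1/5) → [25, 47/5, 11/5]
+L2 (α=1/3) → [227/3, 1289/15, 69/5]
+L3 (α=3/7) → [1178/21, 15056/105, 2136/35]
+L4 (α=1/2) → [4979/42, 19781/210, 1698/35]
rounded: [119, 94, 49]

at x=0,y=2 over L1,L2,L3:
+L1 (α=2/3) → [364/3, 440/3, 350/3]
+L2 (α=7/8) → [3199/24, 1637/24, 70/3]
+L3 (α=1/3) → [3259/36, 2909/36, 512/9]
→ [91, 81, 57]

at x=1,y=2 over L1,L2,L3:
L1 α=1/3: [254/3, 161/3, 251/3]
L2 α=2/3: [710/9, 941/9, 293/9]
L3 α=3/5: [2716/45, 4744/45, 2152/45]
→ [60, 105, 48]

(2,2) stack=L1,L2,L3; from [0,0,0]:
L1 α=3/5: [642/5, 102/5, 54]
L2 α=1/8: [1211/10, 201/10, 103/2]
L3 α=1/2: [2111/20, 2391/20, 427/4]
rounded: [106, 120, 107]

query (1,2) [L1,L2,L3,L5,L6,L7] — begin 0,0,0
+L1 (α=1/3) → [254/3, 161/3, 251/3]
+L2 (α=2/3) → [710/9, 941/9, 293/9]
+L3 (α=3/5) → [2716/45, 4744/45, 2152/45]
+L5 (α=1/2) → [11491/90, 2462/45, 3956/45]
+L6 (α=1/2) → [23821/180, 6091/45, 13181/90]
+L7 (α=3/5) → [37861/450, 28517/225, 26951/225]
→ [84, 127, 120]

(3,0) stack=L1,L2,L3,L5,L6,L7; from [0,0,0]:
after L1 α=2/3: [50, 310/3, 418/3]
after L2 α=5/6: [475/6, 3925/18, 2113/18]
after L3 α=5/8: [945/16, 8515/48, 7873/48]
after L5 α=3/7: [1689/28, 15859/84, 16189/84]
after L6 α=3/4: [20421/112, 71299/336, 46429/336]
after L7 α=1/2: [23669/224, 72979/672, 118669/672]
rounded: [106, 109, 177]


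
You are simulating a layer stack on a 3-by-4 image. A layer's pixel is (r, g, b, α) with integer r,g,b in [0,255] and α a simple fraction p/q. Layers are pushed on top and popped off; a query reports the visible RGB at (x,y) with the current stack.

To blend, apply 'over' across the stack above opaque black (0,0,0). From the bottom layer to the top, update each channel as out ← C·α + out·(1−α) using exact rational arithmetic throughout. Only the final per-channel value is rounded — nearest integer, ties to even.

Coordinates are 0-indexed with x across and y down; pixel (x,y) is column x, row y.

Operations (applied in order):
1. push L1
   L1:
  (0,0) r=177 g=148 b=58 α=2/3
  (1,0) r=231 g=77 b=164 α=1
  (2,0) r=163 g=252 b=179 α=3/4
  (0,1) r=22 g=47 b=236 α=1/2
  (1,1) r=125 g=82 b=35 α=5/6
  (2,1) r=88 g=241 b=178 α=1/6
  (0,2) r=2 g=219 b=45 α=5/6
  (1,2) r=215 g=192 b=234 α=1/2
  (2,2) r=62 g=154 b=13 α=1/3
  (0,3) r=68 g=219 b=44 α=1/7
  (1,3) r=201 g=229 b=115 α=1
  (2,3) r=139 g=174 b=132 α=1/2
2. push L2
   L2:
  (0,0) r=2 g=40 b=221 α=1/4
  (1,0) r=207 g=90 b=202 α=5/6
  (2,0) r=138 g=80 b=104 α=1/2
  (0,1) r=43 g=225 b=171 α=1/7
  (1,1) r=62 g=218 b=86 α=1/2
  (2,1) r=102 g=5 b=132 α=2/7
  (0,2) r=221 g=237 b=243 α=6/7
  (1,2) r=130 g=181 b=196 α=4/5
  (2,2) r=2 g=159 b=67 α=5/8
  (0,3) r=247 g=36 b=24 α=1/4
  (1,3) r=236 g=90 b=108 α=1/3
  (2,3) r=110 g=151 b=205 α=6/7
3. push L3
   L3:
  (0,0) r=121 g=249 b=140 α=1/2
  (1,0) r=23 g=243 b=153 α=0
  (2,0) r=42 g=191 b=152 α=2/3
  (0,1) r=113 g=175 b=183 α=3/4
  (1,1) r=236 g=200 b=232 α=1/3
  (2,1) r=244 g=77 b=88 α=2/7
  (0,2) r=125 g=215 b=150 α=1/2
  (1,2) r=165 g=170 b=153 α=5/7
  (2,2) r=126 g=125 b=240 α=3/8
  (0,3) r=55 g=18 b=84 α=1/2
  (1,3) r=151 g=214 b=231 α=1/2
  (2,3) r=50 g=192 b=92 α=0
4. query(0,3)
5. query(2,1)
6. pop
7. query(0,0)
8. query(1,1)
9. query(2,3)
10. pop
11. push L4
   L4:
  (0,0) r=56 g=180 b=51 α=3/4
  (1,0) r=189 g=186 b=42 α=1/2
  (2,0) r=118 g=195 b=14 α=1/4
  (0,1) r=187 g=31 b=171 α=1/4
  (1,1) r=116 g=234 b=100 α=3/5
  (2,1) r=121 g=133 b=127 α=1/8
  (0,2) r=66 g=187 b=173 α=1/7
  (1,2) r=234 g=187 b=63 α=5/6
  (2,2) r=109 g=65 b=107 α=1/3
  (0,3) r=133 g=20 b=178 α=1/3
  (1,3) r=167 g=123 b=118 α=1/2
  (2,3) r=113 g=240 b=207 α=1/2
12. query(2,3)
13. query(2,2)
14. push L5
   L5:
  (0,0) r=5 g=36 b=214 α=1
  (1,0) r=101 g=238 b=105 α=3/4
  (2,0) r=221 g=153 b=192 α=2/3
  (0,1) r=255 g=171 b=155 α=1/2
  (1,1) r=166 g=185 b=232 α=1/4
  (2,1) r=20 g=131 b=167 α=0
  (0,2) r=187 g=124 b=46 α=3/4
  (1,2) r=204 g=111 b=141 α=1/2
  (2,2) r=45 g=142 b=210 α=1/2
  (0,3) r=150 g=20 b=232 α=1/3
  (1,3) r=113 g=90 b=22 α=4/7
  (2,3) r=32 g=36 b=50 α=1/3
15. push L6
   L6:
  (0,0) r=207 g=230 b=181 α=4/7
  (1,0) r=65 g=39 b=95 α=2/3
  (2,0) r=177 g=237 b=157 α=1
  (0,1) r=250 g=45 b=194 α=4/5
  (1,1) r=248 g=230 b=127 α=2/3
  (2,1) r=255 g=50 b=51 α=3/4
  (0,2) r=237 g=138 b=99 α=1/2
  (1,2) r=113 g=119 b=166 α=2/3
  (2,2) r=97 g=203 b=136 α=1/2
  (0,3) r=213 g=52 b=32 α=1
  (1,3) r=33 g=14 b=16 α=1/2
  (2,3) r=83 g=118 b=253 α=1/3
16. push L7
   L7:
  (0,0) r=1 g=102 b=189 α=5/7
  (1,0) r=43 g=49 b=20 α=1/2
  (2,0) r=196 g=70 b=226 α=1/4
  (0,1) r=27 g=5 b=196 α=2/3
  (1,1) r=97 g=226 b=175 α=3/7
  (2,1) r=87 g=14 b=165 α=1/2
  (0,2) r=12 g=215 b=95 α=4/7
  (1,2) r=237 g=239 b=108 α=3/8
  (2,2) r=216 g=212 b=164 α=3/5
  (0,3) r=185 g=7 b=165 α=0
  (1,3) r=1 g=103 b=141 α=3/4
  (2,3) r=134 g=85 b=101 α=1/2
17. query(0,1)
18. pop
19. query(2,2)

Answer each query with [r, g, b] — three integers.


(0,3) stack=L1,L2,L3; from [0,0,0]:
after L1 α=1/7: [68/7, 219/7, 44/7]
after L2 α=1/4: [1933/28, 909/28, 75/7]
after L3 α=1/2: [3473/56, 1413/56, 663/14]
→ [62, 25, 47]

(2,1) stack=L1,L2,L3; from [0,0,0]:
after L1 α=1/6: [44/3, 241/6, 89/3]
after L2 α=2/7: [832/21, 1265/42, 1237/21]
after L3 α=2/7: [14408/147, 12793/294, 9881/147]
= [98, 44, 67]

query (0,0) [L1,L2] — begin 0,0,0
+L1 (α=2/3) → [118, 296/3, 116/3]
+L2 (α=1/4) → [89, 84, 337/4]
= [89, 84, 84]

(1,1) stack=L1,L2; from [0,0,0]:
L1 α=5/6: [625/6, 205/3, 175/6]
L2 α=1/2: [997/12, 859/6, 691/12]
= [83, 143, 58]

at x=2,y=3 over L1,L2:
+L1 (α=1/2) → [139/2, 87, 66]
+L2 (α=6/7) → [1459/14, 993/7, 1296/7]
→ [104, 142, 185]

query (2,3) [L1,L4] — begin 0,0,0
after L1 α=1/2: [139/2, 87, 66]
after L4 α=1/2: [365/4, 327/2, 273/2]
= [91, 164, 136]

query (2,2) [L1,L4] — begin 0,0,0
L1 α=1/3: [62/3, 154/3, 13/3]
L4 α=1/3: [451/9, 503/9, 347/9]
→ [50, 56, 39]

query (0,1) [L1,L4,L5,L6,L7] — begin 0,0,0
after L1 α=1/2: [11, 47/2, 118]
after L4 α=1/4: [55, 203/8, 525/4]
after L5 α=1/2: [155, 1571/16, 1145/8]
after L6 α=4/5: [231, 4451/80, 7353/40]
after L7 α=2/3: [95, 5251/240, 23033/120]
rounded: [95, 22, 192]

at x=2,y=2 over L1,L4,L5,L6:
after L1 α=1/3: [62/3, 154/3, 13/3]
after L4 α=1/3: [451/9, 503/9, 347/9]
after L5 α=1/2: [428/9, 1781/18, 2237/18]
after L6 α=1/2: [1301/18, 5435/36, 4685/36]
rounded: [72, 151, 130]


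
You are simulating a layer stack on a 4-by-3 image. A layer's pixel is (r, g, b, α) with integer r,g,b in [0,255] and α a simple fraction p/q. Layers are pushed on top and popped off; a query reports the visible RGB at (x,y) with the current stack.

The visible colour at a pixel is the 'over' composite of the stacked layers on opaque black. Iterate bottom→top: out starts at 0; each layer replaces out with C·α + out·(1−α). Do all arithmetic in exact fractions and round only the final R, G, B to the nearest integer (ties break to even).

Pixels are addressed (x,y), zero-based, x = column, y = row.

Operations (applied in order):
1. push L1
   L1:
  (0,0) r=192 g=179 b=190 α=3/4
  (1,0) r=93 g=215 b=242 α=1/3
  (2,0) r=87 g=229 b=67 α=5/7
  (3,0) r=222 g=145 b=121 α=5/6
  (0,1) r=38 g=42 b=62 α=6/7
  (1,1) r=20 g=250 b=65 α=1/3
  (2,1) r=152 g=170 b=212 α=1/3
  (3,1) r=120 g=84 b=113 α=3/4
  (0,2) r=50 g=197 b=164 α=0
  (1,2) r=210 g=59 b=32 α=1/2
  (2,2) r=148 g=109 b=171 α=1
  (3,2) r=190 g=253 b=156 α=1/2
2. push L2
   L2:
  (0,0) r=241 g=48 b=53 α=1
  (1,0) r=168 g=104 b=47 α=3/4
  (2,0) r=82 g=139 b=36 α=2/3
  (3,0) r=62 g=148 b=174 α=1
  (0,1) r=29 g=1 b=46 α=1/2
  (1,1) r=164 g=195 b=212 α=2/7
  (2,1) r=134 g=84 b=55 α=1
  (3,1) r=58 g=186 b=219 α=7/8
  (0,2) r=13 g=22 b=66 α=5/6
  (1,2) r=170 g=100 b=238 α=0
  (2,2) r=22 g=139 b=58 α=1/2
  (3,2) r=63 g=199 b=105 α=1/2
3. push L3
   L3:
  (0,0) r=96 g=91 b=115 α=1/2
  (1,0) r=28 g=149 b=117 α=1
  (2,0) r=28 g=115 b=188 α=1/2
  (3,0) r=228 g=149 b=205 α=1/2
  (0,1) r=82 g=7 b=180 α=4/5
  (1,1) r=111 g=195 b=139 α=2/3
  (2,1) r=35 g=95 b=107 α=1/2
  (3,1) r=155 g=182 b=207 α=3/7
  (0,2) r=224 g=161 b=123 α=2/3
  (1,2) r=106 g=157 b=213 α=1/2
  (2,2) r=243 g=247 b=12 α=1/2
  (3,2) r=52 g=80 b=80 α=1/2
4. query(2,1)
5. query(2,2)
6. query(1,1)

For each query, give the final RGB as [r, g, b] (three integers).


at x=2,y=1 over L1,L2,L3:
L1 α=1/3: [152/3, 170/3, 212/3]
L2 α=1: [134, 84, 55]
L3 α=1/2: [169/2, 179/2, 81]
→ [84, 90, 81]

at x=2,y=2 over L1,L2,L3:
after L1 α=1: [148, 109, 171]
after L2 α=1/2: [85, 124, 229/2]
after L3 α=1/2: [164, 371/2, 253/4]
→ [164, 186, 63]

(1,1) stack=L1,L2,L3; from [0,0,0]:
after L1 α=1/3: [20/3, 250/3, 65/3]
after L2 α=2/7: [1084/21, 2420/21, 1597/21]
after L3 α=2/3: [5746/63, 10610/63, 7435/63]
→ [91, 168, 118]


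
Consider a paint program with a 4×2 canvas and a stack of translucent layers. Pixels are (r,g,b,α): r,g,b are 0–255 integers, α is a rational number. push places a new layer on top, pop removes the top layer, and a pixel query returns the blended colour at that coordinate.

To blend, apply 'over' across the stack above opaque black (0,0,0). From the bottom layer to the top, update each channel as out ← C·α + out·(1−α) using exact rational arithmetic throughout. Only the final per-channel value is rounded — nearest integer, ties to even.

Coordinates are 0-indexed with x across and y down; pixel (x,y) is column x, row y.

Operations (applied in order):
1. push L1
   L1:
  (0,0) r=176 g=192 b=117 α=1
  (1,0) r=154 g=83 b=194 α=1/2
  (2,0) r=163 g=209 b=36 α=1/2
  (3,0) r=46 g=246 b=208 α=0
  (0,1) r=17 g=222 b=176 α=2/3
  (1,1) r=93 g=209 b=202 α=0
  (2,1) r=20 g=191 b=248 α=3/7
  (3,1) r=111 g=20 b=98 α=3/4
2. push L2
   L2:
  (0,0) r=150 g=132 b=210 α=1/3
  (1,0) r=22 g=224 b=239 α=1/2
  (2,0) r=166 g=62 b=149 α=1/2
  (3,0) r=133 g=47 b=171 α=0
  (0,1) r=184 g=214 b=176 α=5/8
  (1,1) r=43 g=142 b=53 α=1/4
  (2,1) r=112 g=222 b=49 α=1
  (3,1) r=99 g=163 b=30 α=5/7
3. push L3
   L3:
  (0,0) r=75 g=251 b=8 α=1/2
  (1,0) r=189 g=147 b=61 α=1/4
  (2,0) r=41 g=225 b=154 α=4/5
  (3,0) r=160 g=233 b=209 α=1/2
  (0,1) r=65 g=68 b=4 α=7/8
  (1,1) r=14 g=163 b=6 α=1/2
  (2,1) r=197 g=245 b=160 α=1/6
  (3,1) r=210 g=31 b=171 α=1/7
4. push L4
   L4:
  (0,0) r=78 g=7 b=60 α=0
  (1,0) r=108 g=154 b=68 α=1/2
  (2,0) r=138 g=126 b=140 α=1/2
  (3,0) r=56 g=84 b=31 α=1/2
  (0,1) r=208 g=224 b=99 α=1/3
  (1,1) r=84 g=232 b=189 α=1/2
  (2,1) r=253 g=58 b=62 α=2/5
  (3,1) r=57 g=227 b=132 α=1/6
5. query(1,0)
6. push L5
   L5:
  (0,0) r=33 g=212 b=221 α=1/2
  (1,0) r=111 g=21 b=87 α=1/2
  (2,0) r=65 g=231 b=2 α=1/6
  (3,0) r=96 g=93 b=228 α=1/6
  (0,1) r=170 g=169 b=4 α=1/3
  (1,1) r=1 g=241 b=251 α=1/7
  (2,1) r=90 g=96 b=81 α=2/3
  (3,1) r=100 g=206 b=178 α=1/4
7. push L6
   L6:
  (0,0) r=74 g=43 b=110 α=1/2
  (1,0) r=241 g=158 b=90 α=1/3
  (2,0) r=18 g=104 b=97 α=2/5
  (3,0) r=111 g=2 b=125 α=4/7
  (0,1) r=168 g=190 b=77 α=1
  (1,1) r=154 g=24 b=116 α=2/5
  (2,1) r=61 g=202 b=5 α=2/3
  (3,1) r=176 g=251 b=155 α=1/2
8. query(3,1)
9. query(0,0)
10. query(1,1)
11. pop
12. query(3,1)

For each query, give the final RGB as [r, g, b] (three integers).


(1,0) stack=L1,L2,L3,L4; from [0,0,0]:
+L1 (α=1/2) → [77, 83/2, 97]
+L2 (α=1/2) → [99/2, 531/4, 168]
+L3 (α=1/4) → [675/8, 2181/16, 565/4]
+L4 (α=1/2) → [1539/16, 4645/32, 837/8]
rounded: [96, 145, 105]

at x=3,y=1 over L1,L2,L3,L4,L5,L6:
L1 α=3/4: [333/4, 15, 147/2]
L2 α=5/7: [189/2, 845/7, 297/7]
L3 α=1/7: [111, 5287/49, 2979/49]
L4 α=1/6: [102, 18779/147, 7121/98]
L5 α=1/4: [203/2, 28873/196, 38807/392]
L6 α=1/2: [555/4, 78069/392, 99567/784]
rounded: [139, 199, 127]

at x=0,y=0 over L1,L2,L3,L4,L5,L6:
+L1 (α=1) → [176, 192, 117]
+L2 (α=1/3) → [502/3, 172, 148]
+L3 (α=1/2) → [727/6, 423/2, 78]
+L4 (α=0) → [727/6, 423/2, 78]
+L5 (α=1/2) → [925/12, 847/4, 299/2]
+L6 (α=1/2) → [1813/24, 1019/8, 519/4]
→ [76, 127, 130]

at x=1,y=1 over L1,L2,L3,L4,L5,L6:
L1 α=0: [0, 0, 0]
L2 α=1/4: [43/4, 71/2, 53/4]
L3 α=1/2: [99/8, 397/4, 77/8]
L4 α=1/2: [771/16, 1325/8, 1589/16]
L5 α=1/7: [2321/56, 4939/28, 6775/56]
L6 α=2/5: [24211/280, 16161/140, 33317/280]
rounded: [86, 115, 119]

(3,1) stack=L1,L2,L3,L4,L5; from [0,0,0]:
+L1 (α=3/4) → [333/4, 15, 147/2]
+L2 (α=5/7) → [189/2, 845/7, 297/7]
+L3 (α=1/7) → [111, 5287/49, 2979/49]
+L4 (α=1/6) → [102, 18779/147, 7121/98]
+L5 (α=1/4) → [203/2, 28873/196, 38807/392]
rounded: [102, 147, 99]
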